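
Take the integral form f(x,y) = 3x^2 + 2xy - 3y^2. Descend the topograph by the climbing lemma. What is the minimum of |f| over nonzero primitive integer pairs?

river: ρ → (-3,4,2)
river: ρ → (2,4,-3)
river: ρ → (-3,2,3)
river: ρ → (3,4,-2)
river: ρ → (-2,4,3)
river: ρ → (3,2,-3)
closes: descent 0, river 6
min |a| on river = 2

2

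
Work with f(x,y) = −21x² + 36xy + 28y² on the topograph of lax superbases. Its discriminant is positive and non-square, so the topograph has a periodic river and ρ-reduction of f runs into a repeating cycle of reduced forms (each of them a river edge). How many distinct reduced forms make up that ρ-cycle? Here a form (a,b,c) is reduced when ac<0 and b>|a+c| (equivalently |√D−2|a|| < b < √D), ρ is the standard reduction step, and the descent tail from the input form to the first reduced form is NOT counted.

D = 3648, ⌊√D⌋ = 60
river: ρ → (28,20,-29)
river: ρ → (-29,38,19)
river: ρ → (19,38,-29)
river: ρ → (-29,20,28)
river: ρ → (28,36,-21)
river: ρ → (-21,48,16)
river: ρ → (16,48,-21)
river: ρ → (-21,36,28)
ρ-cycle length = 8 (tail of 0 descent steps not counted)

8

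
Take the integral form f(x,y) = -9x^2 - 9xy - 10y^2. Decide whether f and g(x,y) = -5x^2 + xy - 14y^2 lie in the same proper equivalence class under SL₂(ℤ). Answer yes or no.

D₁ = -279, D₂ = -279
f is negative-definite; reduce −f:
−f: reduced (well bottom): (9,9,10) with a≤c, −a<b≤a
flip sign back: reduced form of f is (-9,-9,-10)
g is negative-definite; reduce −g:
−g: reduced (well bottom): (5,-1,14) with a≤c, −a<b≤a
flip sign back: reduced form of g is (-5,1,-14)
reduced forms (-9, -9, -10) vs (-5, 1, -14) ⇒ inequivalent

no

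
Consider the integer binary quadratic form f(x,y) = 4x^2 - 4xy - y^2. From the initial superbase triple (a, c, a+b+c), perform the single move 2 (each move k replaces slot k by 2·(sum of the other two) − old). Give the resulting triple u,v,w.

start (4,-1,-1) = (f(1,0),f(0,1),f(1,1))
replace slot 2: 2·(4+(-1)) − (-1) = 7 → (4,7,-1)

4,7,-1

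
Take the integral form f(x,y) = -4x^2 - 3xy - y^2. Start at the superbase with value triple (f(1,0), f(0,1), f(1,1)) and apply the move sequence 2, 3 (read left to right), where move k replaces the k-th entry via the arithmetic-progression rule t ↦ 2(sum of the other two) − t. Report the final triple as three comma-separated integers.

start (-4,-1,-8) = (f(1,0),f(0,1),f(1,1))
replace slot 2: 2·((-4)+(-8)) − (-1) = -23 → (-4,-23,-8)
replace slot 3: 2·((-4)+(-23)) − (-8) = -46 → (-4,-23,-46)

-4,-23,-46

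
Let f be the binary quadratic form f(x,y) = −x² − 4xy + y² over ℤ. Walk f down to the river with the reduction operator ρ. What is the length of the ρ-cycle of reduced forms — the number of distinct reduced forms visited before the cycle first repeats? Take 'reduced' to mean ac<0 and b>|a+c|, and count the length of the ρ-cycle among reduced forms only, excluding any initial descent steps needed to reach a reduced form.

D = 20, ⌊√D⌋ = 4
descent: ρ → (1,4,-1)  [lands on river]
river: ρ → (-1,4,1)
ρ-cycle length = 2 (tail of 1 descent step not counted)

2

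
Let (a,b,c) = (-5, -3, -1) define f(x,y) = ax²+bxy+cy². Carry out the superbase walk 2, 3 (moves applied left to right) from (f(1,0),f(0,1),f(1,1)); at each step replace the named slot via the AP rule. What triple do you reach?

start (-5,-1,-9) = (f(1,0),f(0,1),f(1,1))
replace slot 2: 2·((-5)+(-9)) − (-1) = -27 → (-5,-27,-9)
replace slot 3: 2·((-5)+(-27)) − (-9) = -55 → (-5,-27,-55)

-5,-27,-55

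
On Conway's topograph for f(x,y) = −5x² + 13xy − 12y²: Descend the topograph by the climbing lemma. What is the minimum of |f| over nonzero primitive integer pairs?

translate: b→-3 (≡-13 mod 10), so (5,-13,12)→(5,-3,4)
flip: (5,-3,4)→(4,3,5)
reduced (well bottom): (4,3,5) with a≤c, −a<b≤a
well minimum |f| = |-4| = 4 (negative-definite)

4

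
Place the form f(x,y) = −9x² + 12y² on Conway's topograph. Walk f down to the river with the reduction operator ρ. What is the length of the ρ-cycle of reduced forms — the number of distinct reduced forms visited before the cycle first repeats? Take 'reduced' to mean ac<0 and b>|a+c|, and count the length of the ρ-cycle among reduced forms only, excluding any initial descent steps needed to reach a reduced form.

D = 432, ⌊√D⌋ = 20
descent: ρ → (12,0,-9)
descent: ρ → (-9,18,3)  [lands on river]
river: ρ → (3,18,-9)
ρ-cycle length = 2 (tail of 2 descent steps not counted)

2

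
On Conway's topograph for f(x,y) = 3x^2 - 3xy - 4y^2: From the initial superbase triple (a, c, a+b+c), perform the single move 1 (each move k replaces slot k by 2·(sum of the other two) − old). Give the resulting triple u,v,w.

start (3,-4,-4) = (f(1,0),f(0,1),f(1,1))
replace slot 1: 2·((-4)+(-4)) − 3 = -19 → (-19,-4,-4)

-19,-4,-4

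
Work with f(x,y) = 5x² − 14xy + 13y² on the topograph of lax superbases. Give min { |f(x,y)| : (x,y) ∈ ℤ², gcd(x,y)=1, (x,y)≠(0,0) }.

translate: b→-4 (≡-14 mod 10), so (5,-14,13)→(5,-4,4)
flip: (5,-4,4)→(4,4,5)
reduced (well bottom): (4,4,5) with a≤c, −a<b≤a
well minimum = a = 4

4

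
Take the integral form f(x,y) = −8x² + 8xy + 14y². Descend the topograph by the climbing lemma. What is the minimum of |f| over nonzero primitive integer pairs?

river: ρ → (14,20,-2)
river: ρ → (-2,20,14)
river: ρ → (14,8,-8)
river: ρ → (-8,8,14)
closes: descent 0, river 4
min |a| on river = 2

2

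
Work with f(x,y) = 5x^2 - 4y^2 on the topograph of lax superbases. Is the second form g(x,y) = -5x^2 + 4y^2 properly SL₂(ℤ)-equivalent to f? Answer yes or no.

D₁ = 80, D₂ = 80
river cycle of f (length 2): (-4, 8, 1), (1, 8, -4)
river cycle of g (length 2): (4, 8, -1), (-1, 8, 4)
cycles differ ⇒ inequivalent

no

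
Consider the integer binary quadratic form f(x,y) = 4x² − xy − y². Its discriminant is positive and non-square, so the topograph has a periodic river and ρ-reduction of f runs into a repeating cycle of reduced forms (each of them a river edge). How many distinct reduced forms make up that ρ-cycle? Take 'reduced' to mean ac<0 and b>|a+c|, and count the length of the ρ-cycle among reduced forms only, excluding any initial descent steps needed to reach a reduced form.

D = 17, ⌊√D⌋ = 4
descent: ρ → (-1,3,2)  [lands on river]
river: ρ → (2,1,-2)
river: ρ → (-2,3,1)
river: ρ → (1,3,-2)
river: ρ → (-2,1,2)
river: ρ → (2,3,-1)
ρ-cycle length = 6 (tail of 1 descent step not counted)

6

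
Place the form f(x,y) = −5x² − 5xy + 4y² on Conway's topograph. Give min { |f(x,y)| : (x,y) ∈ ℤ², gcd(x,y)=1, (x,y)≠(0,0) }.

descent: ρ → (4,5,-5)  [lands on river]
river: ρ → (-5,5,4)
river: ρ → (4,3,-6)
river: ρ → (-6,9,1)
river: ρ → (1,9,-6)
river: ρ → (-6,3,4)
closes: descent 1, river 6
min |a| on river = 1

1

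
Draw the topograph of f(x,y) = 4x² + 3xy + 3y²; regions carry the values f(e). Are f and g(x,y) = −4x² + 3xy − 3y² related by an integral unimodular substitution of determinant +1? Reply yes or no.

D₁ = -39, D₂ = -39
f: flip: (4,3,3)→(3,-3,4)
f: translate: b→3 (≡-3 mod 6), so (3,-3,4)→(3,3,4)
f: reduced (well bottom): (3,3,4) with a≤c, −a<b≤a
g is negative-definite; reduce −g:
−g: flip: (4,-3,3)→(3,3,4)
−g: reduced (well bottom): (3,3,4) with a≤c, −a<b≤a
flip sign back: reduced form of g is (-3,-3,-4)
reduced forms (3, 3, 4) vs (-3, -3, -4) ⇒ inequivalent

no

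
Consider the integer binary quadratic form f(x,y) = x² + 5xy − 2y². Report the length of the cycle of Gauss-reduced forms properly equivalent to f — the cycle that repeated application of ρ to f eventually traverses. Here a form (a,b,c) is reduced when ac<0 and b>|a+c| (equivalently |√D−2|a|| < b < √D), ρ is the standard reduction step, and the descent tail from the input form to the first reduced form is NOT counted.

D = 33, ⌊√D⌋ = 5
river: ρ → (-2,3,3)
river: ρ → (3,3,-2)
river: ρ → (-2,5,1)
river: ρ → (1,5,-2)
ρ-cycle length = 4 (tail of 0 descent steps not counted)

4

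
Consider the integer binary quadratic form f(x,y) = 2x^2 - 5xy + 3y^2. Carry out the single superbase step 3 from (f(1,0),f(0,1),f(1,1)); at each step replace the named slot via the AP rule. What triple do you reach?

start (2,3,0) = (f(1,0),f(0,1),f(1,1))
replace slot 3: 2·(2+3) − 0 = 10 → (2,3,10)

2,3,10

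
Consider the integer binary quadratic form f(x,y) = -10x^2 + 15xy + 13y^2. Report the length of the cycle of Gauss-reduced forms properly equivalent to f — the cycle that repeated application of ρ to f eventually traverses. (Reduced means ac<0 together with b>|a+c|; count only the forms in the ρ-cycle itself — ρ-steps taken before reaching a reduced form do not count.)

D = 745, ⌊√D⌋ = 27
river: ρ → (13,11,-12)
river: ρ → (-12,13,12)
river: ρ → (12,11,-13)
river: ρ → (-13,15,10)
river: ρ → (10,25,-3)
river: ρ → (-3,23,18)
river: ρ → (18,13,-8)
river: ρ → (-8,19,12)
river: ρ → (12,5,-15)
river: ρ → (-15,25,2)
river: ρ → (2,27,-2)
river: ρ → (-2,25,15)
river: ρ → (15,5,-12)
river: ρ → (-12,19,8)
river: ρ → (8,13,-18)
river: ρ → (-18,23,3)
river: ρ → (3,25,-10)
river: ρ → (-10,15,13)
ρ-cycle length = 18 (tail of 0 descent steps not counted)

18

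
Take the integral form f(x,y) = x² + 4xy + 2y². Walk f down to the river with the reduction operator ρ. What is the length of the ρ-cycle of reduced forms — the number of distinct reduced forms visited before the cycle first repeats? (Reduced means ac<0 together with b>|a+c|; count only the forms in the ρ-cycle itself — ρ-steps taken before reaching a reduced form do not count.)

D = 8, ⌊√D⌋ = 2
descent: ρ → (2,0,-1)
descent: ρ → (-1,2,1)  [lands on river]
river: ρ → (1,2,-1)
ρ-cycle length = 2 (tail of 2 descent steps not counted)

2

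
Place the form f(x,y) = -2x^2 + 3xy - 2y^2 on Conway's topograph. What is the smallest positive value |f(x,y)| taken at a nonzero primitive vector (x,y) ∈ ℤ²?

translate: b→1 (≡-3 mod 4), so (2,-3,2)→(2,1,1)
flip: (2,1,1)→(1,-1,2)
translate: b→1 (≡-1 mod 2), so (1,-1,2)→(1,1,2)
reduced (well bottom): (1,1,2) with a≤c, −a<b≤a
well minimum |f| = |-1| = 1 (negative-definite)

1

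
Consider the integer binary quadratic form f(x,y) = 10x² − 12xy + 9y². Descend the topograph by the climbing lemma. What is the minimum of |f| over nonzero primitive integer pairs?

translate: b→8 (≡-12 mod 20), so (10,-12,9)→(10,8,7)
flip: (10,8,7)→(7,-8,10)
translate: b→6 (≡-8 mod 14), so (7,-8,10)→(7,6,9)
reduced (well bottom): (7,6,9) with a≤c, −a<b≤a
well minimum = a = 7

7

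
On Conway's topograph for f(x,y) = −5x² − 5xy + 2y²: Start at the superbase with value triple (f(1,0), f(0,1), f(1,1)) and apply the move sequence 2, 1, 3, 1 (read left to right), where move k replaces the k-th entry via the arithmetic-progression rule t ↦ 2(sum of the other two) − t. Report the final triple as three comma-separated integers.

start (-5,2,-8) = (f(1,0),f(0,1),f(1,1))
replace slot 2: 2·((-5)+(-8)) − 2 = -28 → (-5,-28,-8)
replace slot 1: 2·((-28)+(-8)) − (-5) = -67 → (-67,-28,-8)
replace slot 3: 2·((-67)+(-28)) − (-8) = -182 → (-67,-28,-182)
replace slot 1: 2·((-28)+(-182)) − (-67) = -353 → (-353,-28,-182)

-353,-28,-182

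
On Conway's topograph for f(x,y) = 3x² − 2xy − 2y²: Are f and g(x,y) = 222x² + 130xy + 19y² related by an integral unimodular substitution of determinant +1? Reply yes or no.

D₁ = 28, D₂ = 28
river cycle of f (length 4): (-2, 2, 3), (3, 4, -1), (-1, 4, 3), (3, 2, -2)
river cycle of g (length 4): (3, 4, -1), (-1, 4, 3), (3, 2, -2), (-2, 2, 3)
cycles coincide ⇒ equivalent

yes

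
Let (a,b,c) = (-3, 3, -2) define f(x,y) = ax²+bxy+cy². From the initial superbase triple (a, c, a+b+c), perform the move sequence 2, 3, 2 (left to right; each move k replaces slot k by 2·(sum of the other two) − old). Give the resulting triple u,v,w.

start (-3,-2,-2) = (f(1,0),f(0,1),f(1,1))
replace slot 2: 2·((-3)+(-2)) − (-2) = -8 → (-3,-8,-2)
replace slot 3: 2·((-3)+(-8)) − (-2) = -20 → (-3,-8,-20)
replace slot 2: 2·((-3)+(-20)) − (-8) = -38 → (-3,-38,-20)

-3,-38,-20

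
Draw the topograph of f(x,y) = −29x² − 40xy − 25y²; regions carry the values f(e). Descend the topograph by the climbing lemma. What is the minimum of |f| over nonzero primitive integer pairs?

translate: b→-18 (≡40 mod 58), so (29,40,25)→(29,-18,14)
flip: (29,-18,14)→(14,18,29)
translate: b→-10 (≡18 mod 28), so (14,18,29)→(14,-10,25)
reduced (well bottom): (14,-10,25) with a≤c, −a<b≤a
well minimum |f| = |-14| = 14 (negative-definite)

14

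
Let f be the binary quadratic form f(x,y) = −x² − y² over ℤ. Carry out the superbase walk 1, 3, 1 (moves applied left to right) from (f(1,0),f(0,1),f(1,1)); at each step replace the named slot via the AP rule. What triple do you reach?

start (-1,-1,-2) = (f(1,0),f(0,1),f(1,1))
replace slot 1: 2·((-1)+(-2)) − (-1) = -5 → (-5,-1,-2)
replace slot 3: 2·((-5)+(-1)) − (-2) = -10 → (-5,-1,-10)
replace slot 1: 2·((-1)+(-10)) − (-5) = -17 → (-17,-1,-10)

-17,-1,-10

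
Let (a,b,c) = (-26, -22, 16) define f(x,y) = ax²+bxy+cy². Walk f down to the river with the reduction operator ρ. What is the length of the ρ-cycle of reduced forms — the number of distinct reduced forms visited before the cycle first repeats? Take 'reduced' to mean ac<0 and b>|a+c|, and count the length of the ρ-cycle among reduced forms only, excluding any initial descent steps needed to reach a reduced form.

D = 2148, ⌊√D⌋ = 46
descent: ρ → (16,22,-26)  [lands on river]
river: ρ → (-26,30,12)
river: ρ → (12,42,-8)
river: ρ → (-8,38,22)
river: ρ → (22,6,-24)
river: ρ → (-24,42,4)
river: ρ → (4,46,-2)
river: ρ → (-2,46,4)
river: ρ → (4,42,-24)
river: ρ → (-24,6,22)
river: ρ → (22,38,-8)
river: ρ → (-8,42,12)
river: ρ → (12,30,-26)
river: ρ → (-26,22,16)
river: ρ → (16,42,-6)
river: ρ → (-6,42,16)
ρ-cycle length = 16 (tail of 1 descent step not counted)

16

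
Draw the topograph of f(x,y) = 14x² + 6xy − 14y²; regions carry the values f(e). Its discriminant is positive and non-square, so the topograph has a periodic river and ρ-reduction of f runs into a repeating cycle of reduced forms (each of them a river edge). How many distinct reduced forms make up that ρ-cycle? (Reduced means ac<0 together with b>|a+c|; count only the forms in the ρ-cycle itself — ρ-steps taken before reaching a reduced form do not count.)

D = 820, ⌊√D⌋ = 28
river: ρ → (-14,22,6)
river: ρ → (6,26,-6)
river: ρ → (-6,22,14)
river: ρ → (14,6,-14)
ρ-cycle length = 4 (tail of 0 descent steps not counted)

4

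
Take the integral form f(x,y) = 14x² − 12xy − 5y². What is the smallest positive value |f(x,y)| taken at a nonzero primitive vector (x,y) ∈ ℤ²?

descent: ρ → (-5,12,14)  [lands on river]
river: ρ → (14,16,-3)
river: ρ → (-3,20,2)
river: ρ → (2,20,-3)
river: ρ → (-3,16,14)
river: ρ → (14,12,-5)
river: ρ → (-5,18,5)
river: ρ → (5,12,-14)
river: ρ → (-14,16,3)
river: ρ → (3,20,-2)
river: ρ → (-2,20,3)
river: ρ → (3,16,-14)
river: ρ → (-14,12,5)
river: ρ → (5,18,-5)
closes: descent 1, river 14
min |a| on river = 2

2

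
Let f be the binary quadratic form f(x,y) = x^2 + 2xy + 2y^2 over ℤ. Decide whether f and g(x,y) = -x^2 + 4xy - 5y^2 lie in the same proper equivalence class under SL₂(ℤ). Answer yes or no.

D₁ = -4, D₂ = -4
f: translate: b→0 (≡2 mod 2), so (1,2,2)→(1,0,1)
f: reduced (well bottom): (1,0,1) with a≤c, −a<b≤a
g is negative-definite; reduce −g:
−g: translate: b→0 (≡-4 mod 2), so (1,-4,5)→(1,0,1)
−g: reduced (well bottom): (1,0,1) with a≤c, −a<b≤a
flip sign back: reduced form of g is (-1,0,-1)
reduced forms (1, 0, 1) vs (-1, 0, -1) ⇒ inequivalent

no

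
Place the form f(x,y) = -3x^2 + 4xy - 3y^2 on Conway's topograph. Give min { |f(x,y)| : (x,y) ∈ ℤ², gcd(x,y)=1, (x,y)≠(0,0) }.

translate: b→2 (≡-4 mod 6), so (3,-4,3)→(3,2,2)
flip: (3,2,2)→(2,-2,3)
translate: b→2 (≡-2 mod 4), so (2,-2,3)→(2,2,3)
reduced (well bottom): (2,2,3) with a≤c, −a<b≤a
well minimum |f| = |-2| = 2 (negative-definite)

2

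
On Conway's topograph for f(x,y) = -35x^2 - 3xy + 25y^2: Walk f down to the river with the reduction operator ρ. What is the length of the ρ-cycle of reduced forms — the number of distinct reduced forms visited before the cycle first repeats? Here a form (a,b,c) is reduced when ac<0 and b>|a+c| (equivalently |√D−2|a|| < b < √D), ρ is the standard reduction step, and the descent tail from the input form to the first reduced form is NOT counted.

D = 3509, ⌊√D⌋ = 59
descent: ρ → (25,53,-7)  [lands on river]
river: ρ → (-7,59,1)
river: ρ → (1,59,-7)
river: ρ → (-7,53,25)
river: ρ → (25,47,-13)
river: ρ → (-13,57,5)
river: ρ → (5,53,-35)
river: ρ → (-35,17,23)
river: ρ → (23,29,-29)
river: ρ → (-29,29,23)
river: ρ → (23,17,-35)
river: ρ → (-35,53,5)
river: ρ → (5,57,-13)
river: ρ → (-13,47,25)
ρ-cycle length = 14 (tail of 1 descent step not counted)

14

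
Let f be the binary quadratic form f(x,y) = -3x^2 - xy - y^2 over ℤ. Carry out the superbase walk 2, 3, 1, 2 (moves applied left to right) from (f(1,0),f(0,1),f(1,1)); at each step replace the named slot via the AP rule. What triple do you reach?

start (-3,-1,-5) = (f(1,0),f(0,1),f(1,1))
replace slot 2: 2·((-3)+(-5)) − (-1) = -15 → (-3,-15,-5)
replace slot 3: 2·((-3)+(-15)) − (-5) = -31 → (-3,-15,-31)
replace slot 1: 2·((-15)+(-31)) − (-3) = -89 → (-89,-15,-31)
replace slot 2: 2·((-89)+(-31)) − (-15) = -225 → (-89,-225,-31)

-89,-225,-31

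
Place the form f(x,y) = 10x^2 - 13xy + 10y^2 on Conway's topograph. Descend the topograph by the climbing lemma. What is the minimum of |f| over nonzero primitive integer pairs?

translate: b→7 (≡-13 mod 20), so (10,-13,10)→(10,7,7)
flip: (10,7,7)→(7,-7,10)
translate: b→7 (≡-7 mod 14), so (7,-7,10)→(7,7,10)
reduced (well bottom): (7,7,10) with a≤c, −a<b≤a
well minimum = a = 7

7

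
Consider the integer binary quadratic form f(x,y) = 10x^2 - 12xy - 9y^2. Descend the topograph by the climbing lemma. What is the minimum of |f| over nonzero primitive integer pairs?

descent: ρ → (-9,12,10)  [lands on river]
river: ρ → (10,8,-11)
river: ρ → (-11,14,7)
river: ρ → (7,14,-11)
river: ρ → (-11,8,10)
river: ρ → (10,12,-9)
river: ρ → (-9,6,13)
river: ρ → (13,20,-2)
river: ρ → (-2,20,13)
river: ρ → (13,6,-9)
closes: descent 1, river 10
min |a| on river = 2

2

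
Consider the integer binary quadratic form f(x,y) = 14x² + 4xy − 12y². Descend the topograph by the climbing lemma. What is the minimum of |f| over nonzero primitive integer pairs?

river: ρ → (-12,20,6)
river: ρ → (6,16,-18)
river: ρ → (-18,20,4)
river: ρ → (4,20,-18)
river: ρ → (-18,16,6)
river: ρ → (6,20,-12)
river: ρ → (-12,4,14)
river: ρ → (14,24,-2)
river: ρ → (-2,24,14)
river: ρ → (14,4,-12)
closes: descent 0, river 10
min |a| on river = 2

2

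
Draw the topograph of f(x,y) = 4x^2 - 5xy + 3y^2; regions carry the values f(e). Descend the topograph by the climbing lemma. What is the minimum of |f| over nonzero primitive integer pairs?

translate: b→3 (≡-5 mod 8), so (4,-5,3)→(4,3,2)
flip: (4,3,2)→(2,-3,4)
translate: b→1 (≡-3 mod 4), so (2,-3,4)→(2,1,3)
reduced (well bottom): (2,1,3) with a≤c, −a<b≤a
well minimum = a = 2

2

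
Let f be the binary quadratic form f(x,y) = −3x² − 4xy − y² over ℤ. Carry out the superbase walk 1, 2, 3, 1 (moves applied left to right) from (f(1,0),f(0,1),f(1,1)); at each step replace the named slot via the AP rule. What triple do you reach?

start (-3,-1,-8) = (f(1,0),f(0,1),f(1,1))
replace slot 1: 2·((-1)+(-8)) − (-3) = -15 → (-15,-1,-8)
replace slot 2: 2·((-15)+(-8)) − (-1) = -45 → (-15,-45,-8)
replace slot 3: 2·((-15)+(-45)) − (-8) = -112 → (-15,-45,-112)
replace slot 1: 2·((-45)+(-112)) − (-15) = -299 → (-299,-45,-112)

-299,-45,-112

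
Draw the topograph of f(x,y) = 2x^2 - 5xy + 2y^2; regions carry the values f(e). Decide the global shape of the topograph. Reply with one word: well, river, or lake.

D = b²−4ac = (-5)² − 4·2·2 = 9
D = 3² is a perfect square ⇒ form factors over ℤ ⇒ lakes

lake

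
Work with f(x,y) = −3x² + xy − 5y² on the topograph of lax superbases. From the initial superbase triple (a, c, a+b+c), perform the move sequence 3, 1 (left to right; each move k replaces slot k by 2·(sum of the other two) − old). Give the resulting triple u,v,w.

start (-3,-5,-7) = (f(1,0),f(0,1),f(1,1))
replace slot 3: 2·((-3)+(-5)) − (-7) = -9 → (-3,-5,-9)
replace slot 1: 2·((-5)+(-9)) − (-3) = -25 → (-25,-5,-9)

-25,-5,-9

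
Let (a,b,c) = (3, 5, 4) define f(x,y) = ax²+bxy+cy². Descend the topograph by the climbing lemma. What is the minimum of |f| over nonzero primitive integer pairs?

translate: b→-1 (≡5 mod 6), so (3,5,4)→(3,-1,2)
flip: (3,-1,2)→(2,1,3)
reduced (well bottom): (2,1,3) with a≤c, −a<b≤a
well minimum = a = 2

2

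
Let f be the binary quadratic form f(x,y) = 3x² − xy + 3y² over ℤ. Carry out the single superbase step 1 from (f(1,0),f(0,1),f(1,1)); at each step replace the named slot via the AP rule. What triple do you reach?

start (3,3,5) = (f(1,0),f(0,1),f(1,1))
replace slot 1: 2·(3+5) − 3 = 13 → (13,3,5)

13,3,5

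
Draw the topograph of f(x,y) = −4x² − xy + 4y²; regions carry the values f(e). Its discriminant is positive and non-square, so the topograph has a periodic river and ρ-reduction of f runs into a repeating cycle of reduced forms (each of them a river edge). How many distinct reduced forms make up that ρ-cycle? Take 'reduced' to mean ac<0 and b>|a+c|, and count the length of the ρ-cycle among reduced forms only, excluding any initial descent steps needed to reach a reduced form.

D = 65, ⌊√D⌋ = 8
descent: ρ → (4,1,-4)  [lands on river]
river: ρ → (-4,7,1)
river: ρ → (1,7,-4)
river: ρ → (-4,1,4)
river: ρ → (4,7,-1)
river: ρ → (-1,7,4)
ρ-cycle length = 6 (tail of 1 descent step not counted)

6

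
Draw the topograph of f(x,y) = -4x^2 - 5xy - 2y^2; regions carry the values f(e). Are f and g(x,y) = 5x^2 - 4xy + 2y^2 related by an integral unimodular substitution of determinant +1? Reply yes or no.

D₁ = -7, D₂ = -24
discriminants differ ⇒ not SL₂(ℤ)-equivalent

no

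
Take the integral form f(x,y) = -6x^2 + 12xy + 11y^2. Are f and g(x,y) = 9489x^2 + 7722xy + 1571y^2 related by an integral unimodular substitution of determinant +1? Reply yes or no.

D₁ = 408, D₂ = 408
river cycle of f (length 6): (11, 10, -7), (-7, 18, 3), (3, 18, -7), (-7, 10, 11), (11, 12, -6), (-6, 12, 11)
river cycle of g (length 6): (11, 10, -7), (-7, 18, 3), (3, 18, -7), (-7, 10, 11), (11, 12, -6), (-6, 12, 11)
cycles coincide ⇒ equivalent

yes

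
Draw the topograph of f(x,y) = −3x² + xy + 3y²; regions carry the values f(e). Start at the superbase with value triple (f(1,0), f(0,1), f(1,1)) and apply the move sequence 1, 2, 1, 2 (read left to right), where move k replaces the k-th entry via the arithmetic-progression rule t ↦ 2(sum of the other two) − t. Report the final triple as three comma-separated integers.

start (-3,3,1) = (f(1,0),f(0,1),f(1,1))
replace slot 1: 2·(3+1) − (-3) = 11 → (11,3,1)
replace slot 2: 2·(11+1) − 3 = 21 → (11,21,1)
replace slot 1: 2·(21+1) − 11 = 33 → (33,21,1)
replace slot 2: 2·(33+1) − 21 = 47 → (33,47,1)

33,47,1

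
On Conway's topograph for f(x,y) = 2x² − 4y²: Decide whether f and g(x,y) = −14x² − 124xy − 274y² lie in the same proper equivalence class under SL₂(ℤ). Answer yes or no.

D₁ = 32, D₂ = 32
river cycle of f (length 2): (2, 4, -2), (-2, 4, 2)
river cycle of g (length 2): (-2, 4, 2), (2, 4, -2)
cycles coincide ⇒ equivalent

yes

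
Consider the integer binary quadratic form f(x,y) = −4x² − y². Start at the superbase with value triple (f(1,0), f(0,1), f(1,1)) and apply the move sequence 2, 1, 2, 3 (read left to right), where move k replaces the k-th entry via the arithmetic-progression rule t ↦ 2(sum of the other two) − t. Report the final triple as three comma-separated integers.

start (-4,-1,-5) = (f(1,0),f(0,1),f(1,1))
replace slot 2: 2·((-4)+(-5)) − (-1) = -17 → (-4,-17,-5)
replace slot 1: 2·((-17)+(-5)) − (-4) = -40 → (-40,-17,-5)
replace slot 2: 2·((-40)+(-5)) − (-17) = -73 → (-40,-73,-5)
replace slot 3: 2·((-40)+(-73)) − (-5) = -221 → (-40,-73,-221)

-40,-73,-221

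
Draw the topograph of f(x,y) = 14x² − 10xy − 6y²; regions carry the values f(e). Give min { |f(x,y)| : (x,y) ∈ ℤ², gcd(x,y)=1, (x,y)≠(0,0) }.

descent: ρ → (-6,10,14)  [lands on river]
river: ρ → (14,18,-2)
river: ρ → (-2,18,14)
river: ρ → (14,10,-6)
river: ρ → (-6,14,10)
river: ρ → (10,6,-10)
river: ρ → (-10,14,6)
river: ρ → (6,10,-14)
river: ρ → (-14,18,2)
river: ρ → (2,18,-14)
river: ρ → (-14,10,6)
river: ρ → (6,14,-10)
river: ρ → (-10,6,10)
river: ρ → (10,14,-6)
closes: descent 1, river 14
min |a| on river = 2

2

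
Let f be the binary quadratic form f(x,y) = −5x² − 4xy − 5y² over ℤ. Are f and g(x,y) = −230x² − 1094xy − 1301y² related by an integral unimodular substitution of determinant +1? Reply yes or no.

D₁ = -84, D₂ = -84
f is negative-definite; reduce −f:
−f: reduced (well bottom): (5,4,5) with a≤c, −a<b≤a
flip sign back: reduced form of f is (-5,-4,-5)
g is negative-definite; reduce −g:
−g: translate: b→174 (≡1094 mod 460), so (230,1094,1301)→(230,174,33)
−g: flip: (230,174,33)→(33,-174,230)
−g: translate: b→24 (≡-174 mod 66), so (33,-174,230)→(33,24,5)
−g: flip: (33,24,5)→(5,-24,33)
−g: translate: b→-4 (≡-24 mod 10), so (5,-24,33)→(5,-4,5)
−g: flip: (5,-4,5)→(5,4,5)
−g: reduced (well bottom): (5,4,5) with a≤c, −a<b≤a
flip sign back: reduced form of g is (-5,-4,-5)
reduced forms (-5, -4, -5) vs (-5, -4, -5) ⇒ equivalent

yes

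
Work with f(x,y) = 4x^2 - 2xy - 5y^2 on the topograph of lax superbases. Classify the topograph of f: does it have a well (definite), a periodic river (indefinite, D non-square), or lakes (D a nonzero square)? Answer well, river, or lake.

D = b²−4ac = (-2)² − 4·4·(-5) = 84
D > 0 non-square ⇒ indefinite ⇒ periodic river

river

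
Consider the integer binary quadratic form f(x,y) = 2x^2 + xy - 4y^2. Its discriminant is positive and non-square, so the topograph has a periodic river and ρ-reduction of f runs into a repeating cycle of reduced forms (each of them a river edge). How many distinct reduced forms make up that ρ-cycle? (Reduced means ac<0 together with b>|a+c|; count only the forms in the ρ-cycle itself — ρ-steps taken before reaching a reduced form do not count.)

D = 33, ⌊√D⌋ = 5
descent: ρ → (-4,-1,2)
descent: ρ → (2,5,-1)  [lands on river]
river: ρ → (-1,5,2)
river: ρ → (2,3,-3)
river: ρ → (-3,3,2)
ρ-cycle length = 4 (tail of 2 descent steps not counted)

4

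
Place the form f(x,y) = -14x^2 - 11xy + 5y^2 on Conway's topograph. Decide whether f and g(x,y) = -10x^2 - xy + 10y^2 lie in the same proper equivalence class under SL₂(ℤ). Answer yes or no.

D₁ = 401, D₂ = 401
river cycle of f (length 6): (5, 11, -14), (-14, 17, 2), (2, 19, -5), (-5, 11, 14), (14, 17, -2), (-2, 19, 5)
river cycle of g (length 6): (10, 1, -10), (-10, 19, 1), (1, 19, -10), (-10, 1, 10), (10, 19, -1), (-1, 19, 10)
cycles differ ⇒ inequivalent

no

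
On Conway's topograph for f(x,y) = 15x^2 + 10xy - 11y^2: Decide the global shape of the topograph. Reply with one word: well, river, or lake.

D = b²−4ac = 10² − 4·15·(-11) = 760
D > 0 non-square ⇒ indefinite ⇒ periodic river

river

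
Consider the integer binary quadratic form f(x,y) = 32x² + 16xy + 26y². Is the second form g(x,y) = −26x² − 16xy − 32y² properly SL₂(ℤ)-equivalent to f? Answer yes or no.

D₁ = -3072, D₂ = -3072
f: flip: (32,16,26)→(26,-16,32)
f: reduced (well bottom): (26,-16,32) with a≤c, −a<b≤a
g is negative-definite; reduce −g:
−g: reduced (well bottom): (26,16,32) with a≤c, −a<b≤a
flip sign back: reduced form of g is (-26,-16,-32)
reduced forms (26, -16, 32) vs (-26, -16, -32) ⇒ inequivalent

no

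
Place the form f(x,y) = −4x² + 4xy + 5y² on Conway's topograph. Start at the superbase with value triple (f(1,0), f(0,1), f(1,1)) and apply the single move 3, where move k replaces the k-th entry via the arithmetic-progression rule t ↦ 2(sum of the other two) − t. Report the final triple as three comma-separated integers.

start (-4,5,5) = (f(1,0),f(0,1),f(1,1))
replace slot 3: 2·((-4)+5) − 5 = -3 → (-4,5,-3)

-4,5,-3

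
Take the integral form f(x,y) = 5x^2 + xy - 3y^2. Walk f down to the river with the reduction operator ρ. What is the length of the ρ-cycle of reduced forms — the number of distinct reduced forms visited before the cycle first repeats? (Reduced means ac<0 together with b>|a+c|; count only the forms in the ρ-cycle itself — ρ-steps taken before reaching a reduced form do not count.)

D = 61, ⌊√D⌋ = 7
descent: ρ → (-3,5,3)  [lands on river]
river: ρ → (3,7,-1)
river: ρ → (-1,7,3)
river: ρ → (3,5,-3)
river: ρ → (-3,7,1)
river: ρ → (1,7,-3)
ρ-cycle length = 6 (tail of 1 descent step not counted)

6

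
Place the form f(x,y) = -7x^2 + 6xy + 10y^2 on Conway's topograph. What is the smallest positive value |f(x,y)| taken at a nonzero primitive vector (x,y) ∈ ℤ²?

river: ρ → (10,14,-3)
river: ρ → (-3,16,5)
river: ρ → (5,14,-6)
river: ρ → (-6,10,9)
river: ρ → (9,8,-7)
river: ρ → (-7,6,10)
closes: descent 0, river 6
min |a| on river = 3

3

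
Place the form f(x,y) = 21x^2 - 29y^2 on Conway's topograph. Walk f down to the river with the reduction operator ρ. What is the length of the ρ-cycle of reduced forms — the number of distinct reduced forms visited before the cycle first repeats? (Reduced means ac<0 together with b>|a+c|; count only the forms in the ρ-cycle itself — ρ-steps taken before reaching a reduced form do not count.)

D = 2436, ⌊√D⌋ = 49
descent: ρ → (-29,0,21)
descent: ρ → (21,42,-8)  [lands on river]
river: ρ → (-8,38,31)
river: ρ → (31,24,-15)
river: ρ → (-15,36,19)
river: ρ → (19,40,-11)
river: ρ → (-11,48,3)
river: ρ → (3,48,-11)
river: ρ → (-11,40,19)
river: ρ → (19,36,-15)
river: ρ → (-15,24,31)
river: ρ → (31,38,-8)
river: ρ → (-8,42,21)
ρ-cycle length = 12 (tail of 2 descent steps not counted)

12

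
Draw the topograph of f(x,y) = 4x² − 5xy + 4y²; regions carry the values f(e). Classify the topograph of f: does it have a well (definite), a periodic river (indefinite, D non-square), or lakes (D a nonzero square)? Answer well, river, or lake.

D = b²−4ac = (-5)² − 4·4·4 = -39
D < 0 ⇒ definite ⇒ every region one sign ⇒ single well

well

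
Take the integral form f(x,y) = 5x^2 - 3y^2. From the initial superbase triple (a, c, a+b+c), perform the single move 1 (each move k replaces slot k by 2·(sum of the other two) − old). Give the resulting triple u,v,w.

start (5,-3,2) = (f(1,0),f(0,1),f(1,1))
replace slot 1: 2·((-3)+2) − 5 = -7 → (-7,-3,2)

-7,-3,2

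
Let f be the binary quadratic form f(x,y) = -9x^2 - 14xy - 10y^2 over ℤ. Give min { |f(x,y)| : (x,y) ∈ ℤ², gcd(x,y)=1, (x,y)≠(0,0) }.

translate: b→-4 (≡14 mod 18), so (9,14,10)→(9,-4,5)
flip: (9,-4,5)→(5,4,9)
reduced (well bottom): (5,4,9) with a≤c, −a<b≤a
well minimum |f| = |-5| = 5 (negative-definite)

5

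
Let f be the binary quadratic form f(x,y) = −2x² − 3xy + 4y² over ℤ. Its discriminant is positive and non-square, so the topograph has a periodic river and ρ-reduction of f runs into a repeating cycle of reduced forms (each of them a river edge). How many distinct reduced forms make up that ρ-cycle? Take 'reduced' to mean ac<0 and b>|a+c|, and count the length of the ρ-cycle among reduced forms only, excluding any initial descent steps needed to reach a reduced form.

D = 41, ⌊√D⌋ = 6
descent: ρ → (4,3,-2)  [lands on river]
river: ρ → (-2,5,2)
river: ρ → (2,3,-4)
river: ρ → (-4,5,1)
river: ρ → (1,5,-4)
river: ρ → (-4,3,2)
river: ρ → (2,5,-2)
river: ρ → (-2,3,4)
river: ρ → (4,5,-1)
river: ρ → (-1,5,4)
ρ-cycle length = 10 (tail of 1 descent step not counted)

10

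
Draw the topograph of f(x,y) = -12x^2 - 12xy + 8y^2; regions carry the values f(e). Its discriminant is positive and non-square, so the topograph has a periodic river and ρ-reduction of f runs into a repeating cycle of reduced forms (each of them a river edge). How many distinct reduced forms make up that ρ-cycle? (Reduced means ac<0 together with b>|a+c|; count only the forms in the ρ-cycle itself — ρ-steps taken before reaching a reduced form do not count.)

D = 528, ⌊√D⌋ = 22
descent: ρ → (8,12,-12)  [lands on river]
river: ρ → (-12,12,8)
river: ρ → (8,20,-4)
river: ρ → (-4,20,8)
ρ-cycle length = 4 (tail of 1 descent step not counted)

4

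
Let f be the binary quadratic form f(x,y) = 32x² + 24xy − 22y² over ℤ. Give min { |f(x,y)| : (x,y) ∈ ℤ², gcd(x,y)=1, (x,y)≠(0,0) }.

river: ρ → (-22,20,34)
river: ρ → (34,48,-8)
river: ρ → (-8,48,34)
river: ρ → (34,20,-22)
river: ρ → (-22,24,32)
river: ρ → (32,40,-14)
river: ρ → (-14,44,26)
river: ρ → (26,8,-32)
river: ρ → (-32,56,2)
river: ρ → (2,56,-32)
river: ρ → (-32,8,26)
river: ρ → (26,44,-14)
river: ρ → (-14,40,32)
river: ρ → (32,24,-22)
closes: descent 0, river 14
min |a| on river = 2

2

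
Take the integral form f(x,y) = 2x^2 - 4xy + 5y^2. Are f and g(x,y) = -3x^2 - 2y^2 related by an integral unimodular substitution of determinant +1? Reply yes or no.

D₁ = -24, D₂ = -24
f: translate: b→0 (≡-4 mod 4), so (2,-4,5)→(2,0,3)
f: reduced (well bottom): (2,0,3) with a≤c, −a<b≤a
g is negative-definite; reduce −g:
−g: flip: (3,0,2)→(2,0,3)
−g: reduced (well bottom): (2,0,3) with a≤c, −a<b≤a
flip sign back: reduced form of g is (-2,0,-3)
reduced forms (2, 0, 3) vs (-2, 0, -3) ⇒ inequivalent

no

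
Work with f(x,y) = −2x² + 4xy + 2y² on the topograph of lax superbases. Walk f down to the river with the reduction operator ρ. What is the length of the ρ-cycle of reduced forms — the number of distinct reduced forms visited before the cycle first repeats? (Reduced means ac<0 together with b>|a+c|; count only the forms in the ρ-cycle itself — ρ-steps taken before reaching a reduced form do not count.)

D = 32, ⌊√D⌋ = 5
river: ρ → (2,4,-2)
river: ρ → (-2,4,2)
ρ-cycle length = 2 (tail of 0 descent steps not counted)

2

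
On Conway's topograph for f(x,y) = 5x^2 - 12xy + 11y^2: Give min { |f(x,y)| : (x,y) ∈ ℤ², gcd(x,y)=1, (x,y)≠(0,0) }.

translate: b→-2 (≡-12 mod 10), so (5,-12,11)→(5,-2,4)
flip: (5,-2,4)→(4,2,5)
reduced (well bottom): (4,2,5) with a≤c, −a<b≤a
well minimum = a = 4

4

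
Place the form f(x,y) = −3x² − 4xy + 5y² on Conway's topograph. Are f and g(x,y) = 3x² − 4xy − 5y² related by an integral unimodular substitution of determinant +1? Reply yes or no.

D₁ = 76, D₂ = 76
river cycle of f (length 6): (5, 4, -3), (-3, 8, 1), (1, 8, -3), (-3, 4, 5), (5, 6, -2), (-2, 6, 5)
river cycle of g (length 6): (-5, 4, 3), (3, 8, -1), (-1, 8, 3), (3, 4, -5), (-5, 6, 2), (2, 6, -5)
cycles differ ⇒ inequivalent

no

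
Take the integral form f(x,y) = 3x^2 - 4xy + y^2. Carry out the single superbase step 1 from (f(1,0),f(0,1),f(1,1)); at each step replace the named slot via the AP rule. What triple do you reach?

start (3,1,0) = (f(1,0),f(0,1),f(1,1))
replace slot 1: 2·(1+0) − 3 = -1 → (-1,1,0)

-1,1,0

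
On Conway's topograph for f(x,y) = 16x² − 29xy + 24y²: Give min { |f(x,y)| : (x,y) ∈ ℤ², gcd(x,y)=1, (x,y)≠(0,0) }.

translate: b→3 (≡-29 mod 32), so (16,-29,24)→(16,3,11)
flip: (16,3,11)→(11,-3,16)
reduced (well bottom): (11,-3,16) with a≤c, −a<b≤a
well minimum = a = 11

11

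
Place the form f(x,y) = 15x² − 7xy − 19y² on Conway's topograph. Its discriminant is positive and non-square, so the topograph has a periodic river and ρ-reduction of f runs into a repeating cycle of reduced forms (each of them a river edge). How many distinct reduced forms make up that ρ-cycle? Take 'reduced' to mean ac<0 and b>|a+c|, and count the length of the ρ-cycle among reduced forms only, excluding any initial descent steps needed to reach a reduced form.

D = 1189, ⌊√D⌋ = 34
descent: ρ → (-19,7,15)  [lands on river]
river: ρ → (15,23,-11)
river: ρ → (-11,21,17)
river: ρ → (17,13,-15)
river: ρ → (-15,17,15)
river: ρ → (15,13,-17)
river: ρ → (-17,21,11)
river: ρ → (11,23,-15)
river: ρ → (-15,7,19)
river: ρ → (19,31,-3)
river: ρ → (-3,29,29)
river: ρ → (29,29,-3)
river: ρ → (-3,31,19)
river: ρ → (19,7,-15)
river: ρ → (-15,23,11)
river: ρ → (11,21,-17)
river: ρ → (-17,13,15)
river: ρ → (15,17,-15)
river: ρ → (-15,13,17)
river: ρ → (17,21,-11)
river: ρ → (-11,23,15)
river: ρ → (15,7,-19)
river: ρ → (-19,31,3)
river: ρ → (3,29,-29)
river: ρ → (-29,29,3)
river: ρ → (3,31,-19)
ρ-cycle length = 26 (tail of 1 descent step not counted)

26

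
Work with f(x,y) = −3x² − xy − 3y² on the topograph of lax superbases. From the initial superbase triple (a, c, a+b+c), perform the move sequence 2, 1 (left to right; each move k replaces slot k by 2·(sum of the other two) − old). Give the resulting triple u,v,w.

start (-3,-3,-7) = (f(1,0),f(0,1),f(1,1))
replace slot 2: 2·((-3)+(-7)) − (-3) = -17 → (-3,-17,-7)
replace slot 1: 2·((-17)+(-7)) − (-3) = -45 → (-45,-17,-7)

-45,-17,-7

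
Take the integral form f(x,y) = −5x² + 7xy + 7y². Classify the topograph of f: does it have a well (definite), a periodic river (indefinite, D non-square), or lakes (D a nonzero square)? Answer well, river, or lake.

D = b²−4ac = 7² − 4·(-5)·7 = 189
D > 0 non-square ⇒ indefinite ⇒ periodic river

river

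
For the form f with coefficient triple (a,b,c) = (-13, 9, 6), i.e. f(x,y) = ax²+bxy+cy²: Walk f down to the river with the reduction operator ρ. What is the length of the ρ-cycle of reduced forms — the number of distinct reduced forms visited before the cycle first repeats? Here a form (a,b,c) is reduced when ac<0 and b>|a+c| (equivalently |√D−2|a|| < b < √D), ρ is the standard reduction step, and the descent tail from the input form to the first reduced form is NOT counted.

D = 393, ⌊√D⌋ = 19
river: ρ → (6,15,-7)
river: ρ → (-7,13,8)
river: ρ → (8,19,-1)
river: ρ → (-1,19,8)
river: ρ → (8,13,-7)
river: ρ → (-7,15,6)
river: ρ → (6,9,-13)
river: ρ → (-13,17,2)
river: ρ → (2,19,-4)
river: ρ → (-4,13,14)
river: ρ → (14,15,-3)
river: ρ → (-3,15,14)
river: ρ → (14,13,-4)
river: ρ → (-4,19,2)
river: ρ → (2,17,-13)
river: ρ → (-13,9,6)
ρ-cycle length = 16 (tail of 0 descent steps not counted)

16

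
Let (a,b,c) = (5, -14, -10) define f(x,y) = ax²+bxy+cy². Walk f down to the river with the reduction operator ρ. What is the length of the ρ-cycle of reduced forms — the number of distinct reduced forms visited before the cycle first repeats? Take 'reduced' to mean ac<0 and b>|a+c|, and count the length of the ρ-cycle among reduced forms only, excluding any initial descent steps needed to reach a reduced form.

D = 396, ⌊√D⌋ = 19
descent: ρ → (-10,14,5)  [lands on river]
river: ρ → (5,16,-7)
river: ρ → (-7,12,9)
river: ρ → (9,6,-10)
ρ-cycle length = 4 (tail of 1 descent step not counted)

4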